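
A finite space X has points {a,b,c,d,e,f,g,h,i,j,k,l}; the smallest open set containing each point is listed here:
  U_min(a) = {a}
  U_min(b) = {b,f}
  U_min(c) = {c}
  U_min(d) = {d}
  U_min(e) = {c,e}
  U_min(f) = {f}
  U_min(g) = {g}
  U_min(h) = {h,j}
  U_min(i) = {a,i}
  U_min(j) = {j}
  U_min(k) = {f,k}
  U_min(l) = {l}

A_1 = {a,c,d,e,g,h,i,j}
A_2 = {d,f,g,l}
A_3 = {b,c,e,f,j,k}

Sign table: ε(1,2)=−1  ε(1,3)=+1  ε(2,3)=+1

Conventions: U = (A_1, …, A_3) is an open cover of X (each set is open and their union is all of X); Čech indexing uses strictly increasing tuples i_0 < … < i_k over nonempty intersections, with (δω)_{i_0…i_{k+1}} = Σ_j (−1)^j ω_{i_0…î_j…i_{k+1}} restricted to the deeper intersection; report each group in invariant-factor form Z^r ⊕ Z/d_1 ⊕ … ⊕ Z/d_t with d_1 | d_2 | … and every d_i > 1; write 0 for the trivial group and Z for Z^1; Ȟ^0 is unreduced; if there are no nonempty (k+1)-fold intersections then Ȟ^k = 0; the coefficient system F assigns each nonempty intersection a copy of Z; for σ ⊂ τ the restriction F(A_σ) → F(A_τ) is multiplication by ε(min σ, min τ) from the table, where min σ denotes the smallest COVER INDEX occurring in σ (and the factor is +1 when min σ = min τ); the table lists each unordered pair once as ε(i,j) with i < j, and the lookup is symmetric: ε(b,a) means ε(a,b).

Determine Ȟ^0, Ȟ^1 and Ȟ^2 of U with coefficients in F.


Ȟ^0 = 0, Ȟ^1 = Z/2, Ȟ^2 = 0

cover nerve:
  A12={d,g} A13={c,e,j} A23={f}
C dims 3,3; δ0: rk 3, SNF 1^2·2
Ȟ^0: (3−3)−0=0 ⇒ 0
Ȟ^1: (3−0)−3=0 plus torsion [2] ⇒ Z/2
Ȟ^2: (0−0)−0=0 ⇒ 0


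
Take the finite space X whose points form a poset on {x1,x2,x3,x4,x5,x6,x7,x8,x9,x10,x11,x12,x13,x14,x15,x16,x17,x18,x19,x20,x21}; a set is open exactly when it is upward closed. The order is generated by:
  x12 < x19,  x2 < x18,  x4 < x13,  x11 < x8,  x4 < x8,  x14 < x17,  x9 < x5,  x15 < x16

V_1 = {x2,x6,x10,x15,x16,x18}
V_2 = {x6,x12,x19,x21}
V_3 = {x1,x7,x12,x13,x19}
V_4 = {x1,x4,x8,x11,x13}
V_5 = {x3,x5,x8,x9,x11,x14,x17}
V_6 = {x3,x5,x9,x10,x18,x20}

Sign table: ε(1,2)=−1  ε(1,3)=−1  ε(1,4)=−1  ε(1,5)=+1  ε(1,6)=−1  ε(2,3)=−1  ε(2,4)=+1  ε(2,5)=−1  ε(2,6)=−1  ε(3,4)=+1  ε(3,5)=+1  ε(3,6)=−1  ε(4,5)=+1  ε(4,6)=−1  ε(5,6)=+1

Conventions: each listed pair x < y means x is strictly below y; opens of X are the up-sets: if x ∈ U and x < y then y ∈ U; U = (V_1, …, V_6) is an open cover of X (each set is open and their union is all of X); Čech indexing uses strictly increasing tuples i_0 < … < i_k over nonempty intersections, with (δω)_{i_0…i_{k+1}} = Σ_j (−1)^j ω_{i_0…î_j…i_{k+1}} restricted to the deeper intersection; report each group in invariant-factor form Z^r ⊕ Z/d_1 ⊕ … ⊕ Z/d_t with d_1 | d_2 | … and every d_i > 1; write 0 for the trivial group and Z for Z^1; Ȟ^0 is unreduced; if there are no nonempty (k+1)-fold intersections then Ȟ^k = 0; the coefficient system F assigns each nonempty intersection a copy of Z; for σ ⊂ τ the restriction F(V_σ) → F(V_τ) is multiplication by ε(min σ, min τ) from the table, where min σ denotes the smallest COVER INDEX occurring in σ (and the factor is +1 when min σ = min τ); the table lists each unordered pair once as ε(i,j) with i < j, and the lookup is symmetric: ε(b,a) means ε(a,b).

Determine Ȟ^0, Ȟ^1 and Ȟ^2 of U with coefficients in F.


Ȟ^0(U;F) ≅ 0; Ȟ^1(U;F) ≅ Z/2; Ȟ^2(U;F) ≅ 0

nerve simplices:
  V12={x6} V16={x10,x18} V23={x12,x19} V34={x1,x13} V45={x8,x11} V56={x3,x5,x9}
C dims 6,6; δ0: rk 6, SNF 1^5·2
degree 0: 6−6−0 = 0 → Ȟ^0 ≅ 0
degree 1: 6−0−6 = 0 plus torsion [2] → Ȟ^1 ≅ Z/2
degree 2: 0−0−0 = 0 → Ȟ^2 ≅ 0


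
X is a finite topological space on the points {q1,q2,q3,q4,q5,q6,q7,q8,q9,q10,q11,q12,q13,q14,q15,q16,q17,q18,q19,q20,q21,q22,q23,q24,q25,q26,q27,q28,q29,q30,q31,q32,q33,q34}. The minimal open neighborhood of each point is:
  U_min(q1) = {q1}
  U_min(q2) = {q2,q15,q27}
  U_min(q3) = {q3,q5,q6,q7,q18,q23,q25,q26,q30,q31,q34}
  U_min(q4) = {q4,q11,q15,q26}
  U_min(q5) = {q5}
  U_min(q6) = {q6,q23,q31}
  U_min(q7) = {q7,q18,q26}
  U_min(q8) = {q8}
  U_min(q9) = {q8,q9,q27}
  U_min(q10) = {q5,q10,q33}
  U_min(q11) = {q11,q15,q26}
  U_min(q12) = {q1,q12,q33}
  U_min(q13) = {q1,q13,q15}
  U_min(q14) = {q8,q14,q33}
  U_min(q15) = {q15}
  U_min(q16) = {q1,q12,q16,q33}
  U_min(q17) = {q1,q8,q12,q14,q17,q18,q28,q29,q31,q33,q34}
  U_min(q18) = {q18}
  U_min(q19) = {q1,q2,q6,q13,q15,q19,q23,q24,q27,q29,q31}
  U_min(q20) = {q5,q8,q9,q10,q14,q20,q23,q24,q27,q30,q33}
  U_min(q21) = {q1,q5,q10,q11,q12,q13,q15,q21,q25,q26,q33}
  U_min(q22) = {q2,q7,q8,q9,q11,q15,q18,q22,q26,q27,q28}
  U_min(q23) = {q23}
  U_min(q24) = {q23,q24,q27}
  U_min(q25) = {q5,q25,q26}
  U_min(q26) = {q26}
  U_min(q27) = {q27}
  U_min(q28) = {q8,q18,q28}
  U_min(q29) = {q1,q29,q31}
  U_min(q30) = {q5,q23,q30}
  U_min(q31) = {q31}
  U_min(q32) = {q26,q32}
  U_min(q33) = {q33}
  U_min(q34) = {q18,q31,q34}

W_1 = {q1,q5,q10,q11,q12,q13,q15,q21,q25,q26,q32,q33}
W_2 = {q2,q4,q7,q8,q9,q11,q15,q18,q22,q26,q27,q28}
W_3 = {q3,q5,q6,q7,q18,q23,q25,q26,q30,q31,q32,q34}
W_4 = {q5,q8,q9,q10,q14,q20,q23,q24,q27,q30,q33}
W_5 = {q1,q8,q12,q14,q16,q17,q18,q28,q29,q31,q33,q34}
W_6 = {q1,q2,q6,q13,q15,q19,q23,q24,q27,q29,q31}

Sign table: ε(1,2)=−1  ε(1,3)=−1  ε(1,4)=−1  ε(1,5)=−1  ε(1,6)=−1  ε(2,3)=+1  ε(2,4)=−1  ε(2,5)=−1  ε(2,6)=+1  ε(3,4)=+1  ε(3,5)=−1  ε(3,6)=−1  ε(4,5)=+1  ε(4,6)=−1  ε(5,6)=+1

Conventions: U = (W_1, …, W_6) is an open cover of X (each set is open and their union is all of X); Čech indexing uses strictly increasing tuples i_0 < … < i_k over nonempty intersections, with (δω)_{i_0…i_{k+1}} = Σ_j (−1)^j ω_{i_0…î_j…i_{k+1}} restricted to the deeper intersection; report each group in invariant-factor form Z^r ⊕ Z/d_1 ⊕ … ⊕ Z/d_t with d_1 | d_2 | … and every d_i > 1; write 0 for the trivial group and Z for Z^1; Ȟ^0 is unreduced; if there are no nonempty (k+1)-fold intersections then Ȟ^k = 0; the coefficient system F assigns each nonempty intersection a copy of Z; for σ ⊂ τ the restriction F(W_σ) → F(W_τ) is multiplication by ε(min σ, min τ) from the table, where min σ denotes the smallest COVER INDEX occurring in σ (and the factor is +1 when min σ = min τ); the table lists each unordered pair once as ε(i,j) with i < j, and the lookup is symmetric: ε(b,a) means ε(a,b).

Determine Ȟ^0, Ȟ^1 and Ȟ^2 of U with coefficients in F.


nonempty overlaps:
  W12={q11,q15,q26} W13={q5,q25,q26,q32} W14={q5,q10,q33} W15={q1,q12,q33} W16={q1,q13,q15} W23={q7,q18,q26} W24={q8,q9,q27} W25={q8,q18,q28} W26={q2,q15,q27} W34={q5,q23,q30} W35={q18,q31,q34} W36={q6,q23,q31} W45={q8,q14,q33} W46={q23,q24,q27} W56={q1,q29,q31}
  W123={q26} W126={q15} W134={q5} W145={q33} W156={q1} W235={q18} W245={q8} W246={q27} W346={q23} W356={q31}
C dims 6,15,10; δ0: rk 6, SNF 1^5·2; δ1: rk 9, SNF 1^9
degree 0: 6−6−0 = 0 → Ȟ^0 ≅ 0
degree 1: 15−9−6 = 0 plus torsion [2] → Ȟ^1 ≅ Z/2
degree 2: 10−0−9 = 1 → Ȟ^2 ≅ Z

Ȟ^0(U;F) ≅ 0; Ȟ^1(U;F) ≅ Z/2; Ȟ^2(U;F) ≅ Z


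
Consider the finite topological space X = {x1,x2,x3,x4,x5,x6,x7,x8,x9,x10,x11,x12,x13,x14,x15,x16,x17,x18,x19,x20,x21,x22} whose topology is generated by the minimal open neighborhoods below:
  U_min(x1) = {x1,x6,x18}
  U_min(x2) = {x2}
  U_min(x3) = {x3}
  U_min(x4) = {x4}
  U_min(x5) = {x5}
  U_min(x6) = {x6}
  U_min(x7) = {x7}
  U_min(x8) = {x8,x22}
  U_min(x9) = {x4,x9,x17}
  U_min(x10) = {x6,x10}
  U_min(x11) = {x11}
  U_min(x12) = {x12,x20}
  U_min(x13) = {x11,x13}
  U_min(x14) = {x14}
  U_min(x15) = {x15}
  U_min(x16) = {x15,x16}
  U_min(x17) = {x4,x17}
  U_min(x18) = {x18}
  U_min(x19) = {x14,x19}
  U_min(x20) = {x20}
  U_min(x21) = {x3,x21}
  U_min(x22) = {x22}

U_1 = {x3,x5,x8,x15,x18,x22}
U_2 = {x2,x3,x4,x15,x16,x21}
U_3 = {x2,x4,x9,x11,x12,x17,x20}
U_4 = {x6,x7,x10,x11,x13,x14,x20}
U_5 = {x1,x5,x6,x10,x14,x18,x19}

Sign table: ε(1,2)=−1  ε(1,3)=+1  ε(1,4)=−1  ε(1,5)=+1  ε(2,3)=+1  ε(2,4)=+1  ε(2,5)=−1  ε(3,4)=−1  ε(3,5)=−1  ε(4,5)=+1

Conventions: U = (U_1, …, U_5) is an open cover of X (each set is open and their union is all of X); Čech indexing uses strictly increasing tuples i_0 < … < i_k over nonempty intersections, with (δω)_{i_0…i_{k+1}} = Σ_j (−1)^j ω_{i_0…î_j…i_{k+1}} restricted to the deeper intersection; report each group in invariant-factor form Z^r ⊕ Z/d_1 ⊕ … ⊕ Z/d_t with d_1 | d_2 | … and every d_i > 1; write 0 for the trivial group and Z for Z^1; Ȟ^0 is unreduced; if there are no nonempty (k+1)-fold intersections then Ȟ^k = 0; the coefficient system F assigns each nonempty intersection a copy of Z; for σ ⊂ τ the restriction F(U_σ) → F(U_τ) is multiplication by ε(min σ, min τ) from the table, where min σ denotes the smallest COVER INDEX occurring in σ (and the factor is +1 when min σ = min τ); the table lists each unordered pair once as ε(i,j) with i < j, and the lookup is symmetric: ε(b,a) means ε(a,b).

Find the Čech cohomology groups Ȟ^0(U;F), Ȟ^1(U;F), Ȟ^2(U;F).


nonempty intersections:
  U12={x3,x15} U15={x5,x18} U23={x2,x4} U34={x11,x20} U45={x6,x10,x14}
C dims 5,5; δ0: rk 4, SNF 1^4
Ȟ^0: (5−4)−0=1 ⇒ Z
Ȟ^1: (5−0)−4=1 ⇒ Z
Ȟ^2: (0−0)−0=0 ⇒ 0

Ȟ^0 ≅ Z,  Ȟ^1 ≅ Z,  Ȟ^2 ≅ 0


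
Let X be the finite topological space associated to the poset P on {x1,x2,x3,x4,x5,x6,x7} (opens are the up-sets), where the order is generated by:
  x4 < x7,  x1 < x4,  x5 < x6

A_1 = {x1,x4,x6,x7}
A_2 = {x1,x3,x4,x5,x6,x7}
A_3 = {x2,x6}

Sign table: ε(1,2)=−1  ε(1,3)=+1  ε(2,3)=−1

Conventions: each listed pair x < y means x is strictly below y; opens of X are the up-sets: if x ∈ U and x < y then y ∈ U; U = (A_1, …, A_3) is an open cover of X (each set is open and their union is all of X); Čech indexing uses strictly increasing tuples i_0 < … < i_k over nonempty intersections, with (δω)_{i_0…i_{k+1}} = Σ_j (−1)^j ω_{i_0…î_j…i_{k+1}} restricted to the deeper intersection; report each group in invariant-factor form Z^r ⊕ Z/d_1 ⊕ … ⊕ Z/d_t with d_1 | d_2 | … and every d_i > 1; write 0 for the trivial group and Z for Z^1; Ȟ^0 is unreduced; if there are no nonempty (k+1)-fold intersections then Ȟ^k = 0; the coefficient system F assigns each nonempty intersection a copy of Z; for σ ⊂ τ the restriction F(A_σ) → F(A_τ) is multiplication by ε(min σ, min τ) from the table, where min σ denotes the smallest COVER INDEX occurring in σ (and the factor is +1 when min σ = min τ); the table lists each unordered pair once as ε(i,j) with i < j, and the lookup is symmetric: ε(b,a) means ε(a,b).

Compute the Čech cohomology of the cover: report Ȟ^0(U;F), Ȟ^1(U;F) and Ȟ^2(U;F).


nonempty overlaps:
  A12={x1,x4,x6,x7} A13={x6} A23={x6}
  A123={x6}
C dims 3,3,1; δ0: rk 2, SNF 1^2; δ1: rk 1, SNF 1^1
degree 0: 3−2−0 = 1 → Ȟ^0 ≅ Z
degree 1: 3−1−2 = 0 → Ȟ^1 ≅ 0
degree 2: 1−0−1 = 0 → Ȟ^2 ≅ 0

Ȟ^0 = Z; Ȟ^1 = 0; Ȟ^2 = 0


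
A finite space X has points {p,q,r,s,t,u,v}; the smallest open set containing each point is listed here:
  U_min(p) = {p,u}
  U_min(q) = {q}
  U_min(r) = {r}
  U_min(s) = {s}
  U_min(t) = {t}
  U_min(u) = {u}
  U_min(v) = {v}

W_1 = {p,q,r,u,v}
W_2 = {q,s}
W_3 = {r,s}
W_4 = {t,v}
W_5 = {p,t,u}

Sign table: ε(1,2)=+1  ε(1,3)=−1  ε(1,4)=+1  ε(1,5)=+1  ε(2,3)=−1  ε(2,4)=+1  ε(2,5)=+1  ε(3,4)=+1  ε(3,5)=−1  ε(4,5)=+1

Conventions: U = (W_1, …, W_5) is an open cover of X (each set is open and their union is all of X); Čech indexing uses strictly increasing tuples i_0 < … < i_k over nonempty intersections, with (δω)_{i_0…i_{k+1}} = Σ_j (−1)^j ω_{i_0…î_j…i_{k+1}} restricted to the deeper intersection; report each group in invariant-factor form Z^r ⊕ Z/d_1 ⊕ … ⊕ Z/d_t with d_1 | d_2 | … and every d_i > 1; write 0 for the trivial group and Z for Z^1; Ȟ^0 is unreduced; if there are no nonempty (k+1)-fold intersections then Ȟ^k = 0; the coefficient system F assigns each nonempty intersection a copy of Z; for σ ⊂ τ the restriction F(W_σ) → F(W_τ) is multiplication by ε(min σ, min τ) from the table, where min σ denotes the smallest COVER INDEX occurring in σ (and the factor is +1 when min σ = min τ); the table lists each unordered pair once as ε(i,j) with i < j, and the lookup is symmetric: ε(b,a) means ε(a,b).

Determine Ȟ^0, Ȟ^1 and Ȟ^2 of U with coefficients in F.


nonempty intersections:
  W12={q} W13={r} W14={v} W15={p,u} W23={s} W45={t}
C dims 5,6; δ0: rk 4, SNF 1^4
Ȟ^0: (5−4)−0=1 ⇒ Z
Ȟ^1: (6−0)−4=2 ⇒ Z^2
Ȟ^2: (0−0)−0=0 ⇒ 0

Ȟ^0(U;F) ≅ Z, Ȟ^1(U;F) ≅ Z^2, Ȟ^2(U;F) ≅ 0


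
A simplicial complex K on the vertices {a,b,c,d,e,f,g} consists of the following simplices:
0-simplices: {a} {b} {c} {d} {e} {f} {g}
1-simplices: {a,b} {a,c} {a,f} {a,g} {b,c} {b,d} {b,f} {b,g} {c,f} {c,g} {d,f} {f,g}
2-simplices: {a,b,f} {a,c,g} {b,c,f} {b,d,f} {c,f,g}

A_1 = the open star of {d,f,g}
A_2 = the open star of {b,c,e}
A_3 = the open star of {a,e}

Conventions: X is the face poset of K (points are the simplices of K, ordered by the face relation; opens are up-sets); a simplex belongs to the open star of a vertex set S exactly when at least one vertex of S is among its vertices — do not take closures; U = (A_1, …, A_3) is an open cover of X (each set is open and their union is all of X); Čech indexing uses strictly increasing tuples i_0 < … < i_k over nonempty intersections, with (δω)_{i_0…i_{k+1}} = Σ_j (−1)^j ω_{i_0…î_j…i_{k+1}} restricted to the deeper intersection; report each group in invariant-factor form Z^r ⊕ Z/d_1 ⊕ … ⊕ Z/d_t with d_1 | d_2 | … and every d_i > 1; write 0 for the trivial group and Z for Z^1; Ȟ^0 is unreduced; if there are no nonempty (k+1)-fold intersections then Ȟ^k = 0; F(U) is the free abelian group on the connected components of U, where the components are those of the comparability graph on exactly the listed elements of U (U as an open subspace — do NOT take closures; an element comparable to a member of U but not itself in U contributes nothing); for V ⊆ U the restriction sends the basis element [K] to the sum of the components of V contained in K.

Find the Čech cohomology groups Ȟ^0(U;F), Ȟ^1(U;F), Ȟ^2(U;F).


Ȟ^0(U;F) ≅ Z^2, Ȟ^1(U;F) ≅ Z^2, Ȟ^2(U;F) ≅ 0

nerve simplices:
  A1={{d},{f},{g},{a,f},{a,g},{b,d},{b,f},{b,g},{c,f},{c,g},{d,f},{f,g},{a,b,f},{a,c,g},{b,c,f},{b,d,f},{c,f,g}} A2={{b},{c},{e},{a,b},{a,c},{b,c},{b,d},{b,f},{b,g},{c,f},{c,g},{a,b,f},{a,c,g},{b,c,f},{b,d,f},{c,f,g}} A3={{a},{e},{a,b},{a,c},{a,f},{a,g},{a,b,f},{a,c,g}}
  A12={{b,d},{b,f},{b,g},{c,f},{c,g},{a,b,f},{a,c,g},{b,c,f},{b,d,f},{c,f,g}} A13={{a,f},{a,g},{a,b,f},{a,c,g}} A23={{e},{a,b},{a,c},{a,b,f},{a,c,g}}
  A123={{a,b,f},{a,c,g}}
components per intersection:
  A1: {{d},{f},{g},{a,f},{a,g},{b,d},{b,f},{b,g},{c,f},{c,g},{d,f},{f,g},{a,b,f},{a,c,g},{b,c,f},{b,d,f},{c,f,g}}
  A2: {{b},{c},{a,b},{a,c},{b,c},{b,d},{b,f},{b,g},{c,f},{c,g},{a,b,f},{a,c,g},{b,c,f},{b,d,f},{c,f,g}} {{e}}
  A3: {{a},{a,b},{a,c},{a,f},{a,g},{a,b,f},{a,c,g}} {{e}}
  A12: {{b,d},{b,f},{c,f},{c,g},{a,b,f},{a,c,g},{b,c,f},{b,d,f},{c,f,g}} {{b,g}}
  A13: {{a,f},{a,b,f}} {{a,g},{a,c,g}}
  A23: {{e}} {{a,b},{a,b,f}} {{a,c},{a,c,g}}
  A123: {{a,b,f}} {{a,c,g}}
C dims 5,7,2; δ0: rk 3, SNF 1^3; δ1: rk 2, SNF 1^2
degree 0: 5−3−0 = 2 → Ȟ^0 ≅ Z^2
degree 1: 7−2−3 = 2 → Ȟ^1 ≅ Z^2
degree 2: 2−0−2 = 0 → Ȟ^2 ≅ 0


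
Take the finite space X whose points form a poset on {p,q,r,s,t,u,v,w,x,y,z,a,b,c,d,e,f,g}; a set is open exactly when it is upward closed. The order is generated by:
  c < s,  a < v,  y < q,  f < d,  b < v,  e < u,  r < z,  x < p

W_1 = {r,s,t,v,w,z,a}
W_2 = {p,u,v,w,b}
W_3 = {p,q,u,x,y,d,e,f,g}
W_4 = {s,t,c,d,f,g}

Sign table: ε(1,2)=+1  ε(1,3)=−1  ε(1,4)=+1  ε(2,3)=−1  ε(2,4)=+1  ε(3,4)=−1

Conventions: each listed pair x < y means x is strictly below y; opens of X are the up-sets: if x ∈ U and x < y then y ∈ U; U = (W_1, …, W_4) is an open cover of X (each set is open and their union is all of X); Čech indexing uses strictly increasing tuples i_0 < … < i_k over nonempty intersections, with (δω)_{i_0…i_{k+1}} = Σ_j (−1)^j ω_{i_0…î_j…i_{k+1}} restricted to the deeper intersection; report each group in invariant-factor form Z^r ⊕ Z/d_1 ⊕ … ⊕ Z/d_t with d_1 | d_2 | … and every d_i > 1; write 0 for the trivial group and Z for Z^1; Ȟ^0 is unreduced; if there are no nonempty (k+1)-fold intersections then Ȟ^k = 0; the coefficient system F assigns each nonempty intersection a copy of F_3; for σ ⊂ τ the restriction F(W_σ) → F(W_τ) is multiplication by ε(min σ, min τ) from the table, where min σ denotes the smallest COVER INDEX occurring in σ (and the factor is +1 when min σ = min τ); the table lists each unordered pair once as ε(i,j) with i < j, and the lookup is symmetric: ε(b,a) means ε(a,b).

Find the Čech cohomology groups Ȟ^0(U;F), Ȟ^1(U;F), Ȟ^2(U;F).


Ȟ^0(U;F) ≅ Z/3, Ȟ^1(U;F) ≅ Z/3 and Ȟ^2(U;F) ≅ 0

cover nerve:
  W12={v,w} W14={s,t} W23={p,u} W34={d,f,g}
C dims 4,4; δ0: rk_F3 3
Ȟ^0: (4−3)−0=1 ⇒ Z/3
Ȟ^1: (4−0)−3=1 ⇒ Z/3
Ȟ^2: (0−0)−0=0 ⇒ 0


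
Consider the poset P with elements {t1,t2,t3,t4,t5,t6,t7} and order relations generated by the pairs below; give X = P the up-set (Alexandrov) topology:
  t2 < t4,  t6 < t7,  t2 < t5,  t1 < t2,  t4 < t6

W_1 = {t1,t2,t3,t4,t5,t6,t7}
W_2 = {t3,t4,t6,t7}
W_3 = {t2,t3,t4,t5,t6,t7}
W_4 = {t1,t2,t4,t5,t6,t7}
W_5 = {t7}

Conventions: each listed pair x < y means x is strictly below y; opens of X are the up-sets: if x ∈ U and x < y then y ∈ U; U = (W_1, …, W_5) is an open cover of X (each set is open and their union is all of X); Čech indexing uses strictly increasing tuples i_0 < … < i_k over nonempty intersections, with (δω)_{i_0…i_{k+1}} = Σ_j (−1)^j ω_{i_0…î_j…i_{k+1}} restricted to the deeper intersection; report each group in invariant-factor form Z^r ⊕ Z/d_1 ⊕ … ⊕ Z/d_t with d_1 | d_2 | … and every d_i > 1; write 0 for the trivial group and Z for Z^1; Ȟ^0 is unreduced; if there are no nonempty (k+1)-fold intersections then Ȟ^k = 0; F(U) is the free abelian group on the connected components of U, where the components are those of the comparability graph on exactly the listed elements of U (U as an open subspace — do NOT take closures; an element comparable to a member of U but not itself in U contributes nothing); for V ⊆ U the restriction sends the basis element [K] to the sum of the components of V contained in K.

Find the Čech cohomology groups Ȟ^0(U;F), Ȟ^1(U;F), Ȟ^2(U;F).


nerve of the cover:
  W12={t3,t4,t6,t7} W13={t2,t3,t4,t5,t6,t7} W14={t1,t2,t4,t5,t6,t7} W15={t7} W23={t3,t4,t6,t7} W24={t4,t6,t7} W25={t7} W34={t2,t4,t5,t6,t7} W35={t7} W45={t7}
  W123={t3,t4,t6,t7} W124={t4,t6,t7} W125={t7} W134={t2,t4,t5,t6,t7} W135={t7} W145={t7} W234={t4,t6,t7} W235={t7} W245={t7} W345={t7}
  W1234={t4,t6,t7} W1235={t7} W1245={t7} W1345={t7} W2345={t7}
  W12345={t7}
components per intersection:
  W1: {t1,t2,t4,t5,t6,t7} {t3}
  W2: {t3} {t4,t6,t7}
  W3: {t2,t4,t5,t6,t7} {t3}
  W4: {t1,t2,t4,t5,t6,t7}
  W5: {t7}
  W12: {t3} {t4,t6,t7}
  W13: {t2,t4,t5,t6,t7} {t3}
  W14: {t1,t2,t4,t5,t6,t7}
  W15: {t7}
  W23: {t3} {t4,t6,t7}
  W24: {t4,t6,t7}
  W25: {t7}
  W34: {t2,t4,t5,t6,t7}
  W35: {t7}
  W45: {t7}
  W123: {t3} {t4,t6,t7}
  W124: {t4,t6,t7}
  W125: {t7}
  W134: {t2,t4,t5,t6,t7}
  W135: {t7}
  W145: {t7}
  W234: {t4,t6,t7}
  W235: {t7}
  W245: {t7}
  W345: {t7}
  W1234: {t4,t6,t7}
  W1235: {t7}
  W1245: {t7}
  W1345: {t7}
  W2345: {t7}
  W12345: {t7}
C dims 8,13,11,5; δ0: rk 6, SNF 1^6; δ1: rk 7, SNF 1^7; δ2: rk 4, SNF 1^4
Ȟ^0 = (8 − 6) − 0 = 2, so Ȟ^0 ≅ Z^2
Ȟ^1 = (13 − 7) − 6 = 0, so Ȟ^1 ≅ 0
Ȟ^2 = (11 − 4) − 7 = 0, so Ȟ^2 ≅ 0

Ȟ^0(U;F) ≅ Z^2, Ȟ^1(U;F) ≅ 0, Ȟ^2(U;F) ≅ 0


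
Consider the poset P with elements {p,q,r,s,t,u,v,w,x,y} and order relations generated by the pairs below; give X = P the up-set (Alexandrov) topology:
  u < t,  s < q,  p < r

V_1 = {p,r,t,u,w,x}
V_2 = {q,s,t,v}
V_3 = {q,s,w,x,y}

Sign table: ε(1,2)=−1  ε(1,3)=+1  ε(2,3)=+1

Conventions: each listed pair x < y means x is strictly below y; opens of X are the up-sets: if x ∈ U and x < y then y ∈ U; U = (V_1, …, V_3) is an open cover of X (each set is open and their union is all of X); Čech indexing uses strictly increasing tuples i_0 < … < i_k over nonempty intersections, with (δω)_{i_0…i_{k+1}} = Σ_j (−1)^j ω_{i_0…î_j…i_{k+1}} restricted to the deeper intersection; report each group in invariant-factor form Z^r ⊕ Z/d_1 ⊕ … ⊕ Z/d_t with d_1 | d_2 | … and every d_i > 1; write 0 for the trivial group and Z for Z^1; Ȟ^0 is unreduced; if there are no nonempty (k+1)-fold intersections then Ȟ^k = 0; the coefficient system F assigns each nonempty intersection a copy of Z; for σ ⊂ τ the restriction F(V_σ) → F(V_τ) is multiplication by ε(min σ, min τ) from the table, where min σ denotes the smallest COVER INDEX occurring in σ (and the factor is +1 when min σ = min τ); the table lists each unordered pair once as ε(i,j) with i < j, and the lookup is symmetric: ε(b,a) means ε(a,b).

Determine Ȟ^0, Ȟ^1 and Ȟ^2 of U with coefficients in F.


Ȟ^0 = 0; Ȟ^1 = Z/2; Ȟ^2 = 0

nerve simplices:
  V12={t} V13={w,x} V23={q,s}
C dims 3,3; δ0: rk 3, SNF 1^2·2
degree 0: 3−3−0 = 0 → Ȟ^0 ≅ 0
degree 1: 3−0−3 = 0 plus torsion [2] → Ȟ^1 ≅ Z/2
degree 2: 0−0−0 = 0 → Ȟ^2 ≅ 0


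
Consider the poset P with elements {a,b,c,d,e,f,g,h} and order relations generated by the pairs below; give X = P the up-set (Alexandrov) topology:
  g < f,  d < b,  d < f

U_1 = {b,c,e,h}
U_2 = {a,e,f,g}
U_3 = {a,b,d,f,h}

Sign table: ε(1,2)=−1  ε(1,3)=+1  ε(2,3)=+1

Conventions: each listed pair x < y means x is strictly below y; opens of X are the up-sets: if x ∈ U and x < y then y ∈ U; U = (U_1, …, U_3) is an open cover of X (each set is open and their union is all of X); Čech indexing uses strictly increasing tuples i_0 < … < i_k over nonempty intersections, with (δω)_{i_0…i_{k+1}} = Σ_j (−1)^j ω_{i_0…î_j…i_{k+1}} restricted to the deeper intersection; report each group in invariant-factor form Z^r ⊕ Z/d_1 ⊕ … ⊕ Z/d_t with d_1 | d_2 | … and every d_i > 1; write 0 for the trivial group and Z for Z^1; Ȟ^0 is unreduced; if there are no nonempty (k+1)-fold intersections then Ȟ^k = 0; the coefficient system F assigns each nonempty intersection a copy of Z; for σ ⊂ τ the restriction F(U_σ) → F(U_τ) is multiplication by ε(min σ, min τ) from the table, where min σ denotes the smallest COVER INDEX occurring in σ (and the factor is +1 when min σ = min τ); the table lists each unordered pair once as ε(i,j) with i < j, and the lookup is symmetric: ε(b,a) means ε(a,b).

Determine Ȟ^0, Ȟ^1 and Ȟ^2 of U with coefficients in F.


cover nerve:
  U12={e} U13={b,h} U23={a,f}
C dims 3,3; δ0: rk 3, SNF 1^2·2
Ȟ^0: (3−3)−0=0 ⇒ 0
Ȟ^1: (3−0)−3=0 plus torsion [2] ⇒ Z/2
Ȟ^2: (0−0)−0=0 ⇒ 0

Ȟ^0(U;F) ≅ 0, Ȟ^1(U;F) ≅ Z/2 and Ȟ^2(U;F) ≅ 0


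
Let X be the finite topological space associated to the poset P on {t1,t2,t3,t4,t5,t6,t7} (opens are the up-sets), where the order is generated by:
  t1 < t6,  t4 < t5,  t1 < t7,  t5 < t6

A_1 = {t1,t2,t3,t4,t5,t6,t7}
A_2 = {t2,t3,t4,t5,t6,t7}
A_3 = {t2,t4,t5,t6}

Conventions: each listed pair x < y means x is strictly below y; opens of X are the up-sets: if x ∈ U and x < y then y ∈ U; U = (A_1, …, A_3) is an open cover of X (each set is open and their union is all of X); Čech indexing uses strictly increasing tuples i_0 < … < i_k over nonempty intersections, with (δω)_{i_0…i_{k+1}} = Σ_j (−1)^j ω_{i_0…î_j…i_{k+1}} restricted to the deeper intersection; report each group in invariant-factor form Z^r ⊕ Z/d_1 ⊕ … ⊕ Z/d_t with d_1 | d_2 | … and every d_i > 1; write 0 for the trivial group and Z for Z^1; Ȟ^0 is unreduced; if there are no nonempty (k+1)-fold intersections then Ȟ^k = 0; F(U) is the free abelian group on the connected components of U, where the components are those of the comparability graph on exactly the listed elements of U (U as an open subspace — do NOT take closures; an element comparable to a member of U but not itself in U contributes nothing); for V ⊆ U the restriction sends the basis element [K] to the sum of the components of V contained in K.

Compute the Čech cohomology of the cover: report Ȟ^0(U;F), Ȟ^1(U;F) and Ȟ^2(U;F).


nonempty overlaps:
  A12={t2,t3,t4,t5,t6,t7} A13={t2,t4,t5,t6} A23={t2,t4,t5,t6}
  A123={t2,t4,t5,t6}
components per intersection:
  A1: {t1,t4,t5,t6,t7} {t2} {t3}
  A2: {t2} {t3} {t4,t5,t6} {t7}
  A3: {t2} {t4,t5,t6}
  A12: {t2} {t3} {t4,t5,t6} {t7}
  A13: {t2} {t4,t5,t6}
  A23: {t2} {t4,t5,t6}
  A123: {t2} {t4,t5,t6}
C dims 9,8,2; δ0: rk 6, SNF 1^6; δ1: rk 2, SNF 1^2
degree 0: 9−6−0 = 3 → Ȟ^0 ≅ Z^3
degree 1: 8−2−6 = 0 → Ȟ^1 ≅ 0
degree 2: 2−0−2 = 0 → Ȟ^2 ≅ 0

Ȟ^0(U;F) ≅ Z^3; Ȟ^1(U;F) ≅ 0; Ȟ^2(U;F) ≅ 0


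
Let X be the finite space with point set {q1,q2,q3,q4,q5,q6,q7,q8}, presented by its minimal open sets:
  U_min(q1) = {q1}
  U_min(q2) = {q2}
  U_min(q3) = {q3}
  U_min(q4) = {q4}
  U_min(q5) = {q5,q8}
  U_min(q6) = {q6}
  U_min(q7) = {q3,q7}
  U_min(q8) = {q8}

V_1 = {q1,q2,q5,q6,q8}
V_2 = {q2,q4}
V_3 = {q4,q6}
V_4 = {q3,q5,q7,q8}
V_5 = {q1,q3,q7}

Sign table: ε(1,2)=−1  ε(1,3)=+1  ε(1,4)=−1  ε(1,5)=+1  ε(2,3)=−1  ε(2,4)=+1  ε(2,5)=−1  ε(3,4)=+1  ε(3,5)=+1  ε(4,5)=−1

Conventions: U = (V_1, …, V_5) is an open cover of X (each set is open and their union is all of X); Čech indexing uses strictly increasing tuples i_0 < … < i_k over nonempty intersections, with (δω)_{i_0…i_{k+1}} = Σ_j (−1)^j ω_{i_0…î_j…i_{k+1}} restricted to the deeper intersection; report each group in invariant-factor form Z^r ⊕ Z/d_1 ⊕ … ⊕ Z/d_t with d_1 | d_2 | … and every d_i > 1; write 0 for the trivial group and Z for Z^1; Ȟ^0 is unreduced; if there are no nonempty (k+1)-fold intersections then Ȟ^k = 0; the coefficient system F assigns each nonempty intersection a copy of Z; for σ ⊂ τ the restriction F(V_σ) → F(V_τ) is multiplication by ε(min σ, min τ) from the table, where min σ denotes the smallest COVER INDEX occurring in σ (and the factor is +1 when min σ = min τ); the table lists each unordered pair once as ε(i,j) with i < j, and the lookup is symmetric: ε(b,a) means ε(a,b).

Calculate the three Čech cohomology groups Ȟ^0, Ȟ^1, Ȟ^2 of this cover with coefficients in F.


Ȟ^0(U;F) ≅ Z, Ȟ^1(U;F) ≅ Z^2, Ȟ^2(U;F) ≅ 0

intersection data:
  V12={q2} V13={q6} V14={q5,q8} V15={q1} V23={q4} V45={q3,q7}
C dims 5,6; δ0: rk 4, SNF 1^4
Ȟ^0 = (5 − 4) − 0 = 1, so Ȟ^0 ≅ Z
Ȟ^1 = (6 − 0) − 4 = 2, so Ȟ^1 ≅ Z^2
Ȟ^2 = (0 − 0) − 0 = 0, so Ȟ^2 ≅ 0


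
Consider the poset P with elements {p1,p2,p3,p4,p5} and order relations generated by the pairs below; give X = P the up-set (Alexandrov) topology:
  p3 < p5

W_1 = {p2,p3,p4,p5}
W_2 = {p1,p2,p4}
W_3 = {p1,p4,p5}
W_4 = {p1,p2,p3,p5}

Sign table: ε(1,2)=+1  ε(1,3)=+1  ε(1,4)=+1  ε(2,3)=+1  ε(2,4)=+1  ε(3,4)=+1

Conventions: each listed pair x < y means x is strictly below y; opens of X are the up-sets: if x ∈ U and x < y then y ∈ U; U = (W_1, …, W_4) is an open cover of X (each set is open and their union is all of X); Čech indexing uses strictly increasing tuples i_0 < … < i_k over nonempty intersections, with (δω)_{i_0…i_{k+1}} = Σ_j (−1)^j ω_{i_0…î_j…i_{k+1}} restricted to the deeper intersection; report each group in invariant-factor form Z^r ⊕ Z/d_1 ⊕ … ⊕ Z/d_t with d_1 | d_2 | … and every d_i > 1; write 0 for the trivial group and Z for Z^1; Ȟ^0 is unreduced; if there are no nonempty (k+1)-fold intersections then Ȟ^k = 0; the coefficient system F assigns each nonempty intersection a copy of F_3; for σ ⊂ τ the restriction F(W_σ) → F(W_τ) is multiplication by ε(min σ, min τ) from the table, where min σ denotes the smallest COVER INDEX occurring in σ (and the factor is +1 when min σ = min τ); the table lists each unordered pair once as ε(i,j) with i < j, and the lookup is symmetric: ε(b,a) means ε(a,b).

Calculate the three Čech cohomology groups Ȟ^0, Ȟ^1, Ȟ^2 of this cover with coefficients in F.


nerve simplices:
  W12={p2,p4} W13={p4,p5} W14={p2,p3,p5} W23={p1,p4} W24={p1,p2} W34={p1,p5}
  W123={p4} W124={p2} W134={p5} W234={p1}
C dims 4,6,4; δ0: rk_F3 3; δ1: rk_F3 3
degree 0: 4−3−0 = 1 → Ȟ^0 ≅ Z/3
degree 1: 6−3−3 = 0 → Ȟ^1 ≅ 0
degree 2: 4−0−3 = 1 → Ȟ^2 ≅ Z/3

Ȟ^0 ≅ Z/3; Ȟ^1 ≅ 0; Ȟ^2 ≅ Z/3


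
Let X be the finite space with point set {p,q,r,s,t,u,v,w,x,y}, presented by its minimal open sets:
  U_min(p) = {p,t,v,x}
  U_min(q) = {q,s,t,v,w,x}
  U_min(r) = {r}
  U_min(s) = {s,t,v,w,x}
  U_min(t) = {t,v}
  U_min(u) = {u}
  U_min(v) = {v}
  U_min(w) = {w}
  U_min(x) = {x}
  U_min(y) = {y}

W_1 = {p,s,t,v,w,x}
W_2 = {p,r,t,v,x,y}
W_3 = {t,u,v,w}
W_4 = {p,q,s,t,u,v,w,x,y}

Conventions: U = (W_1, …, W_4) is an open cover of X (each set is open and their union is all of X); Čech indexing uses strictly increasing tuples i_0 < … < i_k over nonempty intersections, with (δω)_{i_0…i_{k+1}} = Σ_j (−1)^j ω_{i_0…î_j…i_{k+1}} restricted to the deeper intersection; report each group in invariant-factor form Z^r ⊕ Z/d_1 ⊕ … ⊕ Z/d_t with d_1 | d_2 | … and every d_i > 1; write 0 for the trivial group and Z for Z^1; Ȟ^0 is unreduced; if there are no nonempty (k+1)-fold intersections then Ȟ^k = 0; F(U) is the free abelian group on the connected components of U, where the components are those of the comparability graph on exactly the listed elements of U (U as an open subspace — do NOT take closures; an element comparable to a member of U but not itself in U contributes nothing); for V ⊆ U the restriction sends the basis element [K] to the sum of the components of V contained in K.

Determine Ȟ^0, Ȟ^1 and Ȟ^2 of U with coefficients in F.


Ȟ^0 ≅ Z^4, Ȟ^1 ≅ 0, Ȟ^2 ≅ 0

nerve of the cover:
  W12={p,t,v,x} W13={t,v,w} W14={p,s,t,v,w,x} W23={t,v} W24={p,t,v,x,y} W34={t,u,v,w}
  W123={t,v} W124={p,t,v,x} W134={t,v,w} W234={t,v}
  W1234={t,v}
components per intersection:
  W1: {p,s,t,v,w,x}
  W2: {p,t,v,x} {r} {y}
  W3: {t,v} {u} {w}
  W4: {p,q,s,t,v,w,x} {u} {y}
  W12: {p,t,v,x}
  W13: {t,v} {w}
  W14: {p,s,t,v,w,x}
  W23: {t,v}
  W24: {p,t,v,x} {y}
  W34: {t,v} {u} {w}
  W123: {t,v}
  W124: {p,t,v,x}
  W134: {t,v} {w}
  W234: {t,v}
  W1234: {t,v}
C dims 10,10,5,1; δ0: rk 6, SNF 1^6; δ1: rk 4, SNF 1^4; δ2: rk 1, SNF 1^1
Ȟ^0 = (10 − 6) − 0 = 4, so Ȟ^0 ≅ Z^4
Ȟ^1 = (10 − 4) − 6 = 0, so Ȟ^1 ≅ 0
Ȟ^2 = (5 − 1) − 4 = 0, so Ȟ^2 ≅ 0


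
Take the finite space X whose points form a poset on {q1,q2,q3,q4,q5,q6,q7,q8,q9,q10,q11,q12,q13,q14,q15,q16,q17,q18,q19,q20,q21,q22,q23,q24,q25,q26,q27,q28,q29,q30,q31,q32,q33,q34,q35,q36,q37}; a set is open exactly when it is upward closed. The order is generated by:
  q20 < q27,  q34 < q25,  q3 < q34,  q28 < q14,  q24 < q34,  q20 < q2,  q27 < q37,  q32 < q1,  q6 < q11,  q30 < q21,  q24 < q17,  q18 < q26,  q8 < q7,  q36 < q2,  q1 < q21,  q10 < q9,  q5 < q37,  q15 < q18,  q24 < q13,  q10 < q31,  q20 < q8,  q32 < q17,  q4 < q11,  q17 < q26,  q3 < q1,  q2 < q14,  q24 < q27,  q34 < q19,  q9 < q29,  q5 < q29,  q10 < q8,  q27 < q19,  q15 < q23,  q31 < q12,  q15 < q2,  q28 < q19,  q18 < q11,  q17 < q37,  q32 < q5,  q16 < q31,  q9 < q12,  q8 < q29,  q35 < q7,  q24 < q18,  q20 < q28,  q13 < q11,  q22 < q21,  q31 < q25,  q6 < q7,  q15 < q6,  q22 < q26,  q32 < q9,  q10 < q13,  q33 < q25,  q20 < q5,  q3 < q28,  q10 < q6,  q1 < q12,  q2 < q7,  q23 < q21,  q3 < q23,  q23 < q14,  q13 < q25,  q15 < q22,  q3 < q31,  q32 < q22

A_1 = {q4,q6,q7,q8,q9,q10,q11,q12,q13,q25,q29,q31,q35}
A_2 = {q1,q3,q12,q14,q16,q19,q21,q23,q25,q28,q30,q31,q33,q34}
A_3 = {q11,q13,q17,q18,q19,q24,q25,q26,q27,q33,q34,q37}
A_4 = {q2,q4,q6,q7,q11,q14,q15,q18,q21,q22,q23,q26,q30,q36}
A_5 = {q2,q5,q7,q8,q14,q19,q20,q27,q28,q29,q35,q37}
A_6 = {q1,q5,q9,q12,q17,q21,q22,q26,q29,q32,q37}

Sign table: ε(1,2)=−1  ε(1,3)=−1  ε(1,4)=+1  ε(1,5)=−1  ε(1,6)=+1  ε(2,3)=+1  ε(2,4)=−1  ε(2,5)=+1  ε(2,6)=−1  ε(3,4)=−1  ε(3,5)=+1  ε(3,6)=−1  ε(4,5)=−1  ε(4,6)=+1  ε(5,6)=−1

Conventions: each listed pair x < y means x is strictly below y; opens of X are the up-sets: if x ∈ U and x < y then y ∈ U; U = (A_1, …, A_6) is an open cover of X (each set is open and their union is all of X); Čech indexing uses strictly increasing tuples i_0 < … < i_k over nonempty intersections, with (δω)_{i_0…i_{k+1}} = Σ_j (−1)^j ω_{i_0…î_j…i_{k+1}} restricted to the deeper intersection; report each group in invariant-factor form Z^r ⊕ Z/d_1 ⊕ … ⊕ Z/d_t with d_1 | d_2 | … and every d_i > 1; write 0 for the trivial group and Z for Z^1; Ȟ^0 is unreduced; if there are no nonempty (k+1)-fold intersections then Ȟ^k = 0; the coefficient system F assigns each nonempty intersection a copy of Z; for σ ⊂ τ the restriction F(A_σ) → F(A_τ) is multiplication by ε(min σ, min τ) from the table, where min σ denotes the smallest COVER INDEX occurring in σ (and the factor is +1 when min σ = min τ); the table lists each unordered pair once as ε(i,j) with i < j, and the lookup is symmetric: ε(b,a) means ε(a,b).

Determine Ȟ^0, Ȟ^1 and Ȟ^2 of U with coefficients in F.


Ȟ^0(U;F) ≅ Z; Ȟ^1(U;F) ≅ 0; Ȟ^2(U;F) ≅ Z/2

nerve simplices:
  A12={q12,q25,q31} A13={q11,q13,q25} A14={q4,q6,q7,q11} A15={q7,q8,q29,q35} A16={q9,q12,q29} A23={q19,q25,q33,q34} A24={q14,q21,q23,q30} A25={q14,q19,q28} A26={q1,q12,q21} A34={q11,q18,q26} A35={q19,q27,q37} A36={q17,q26,q37} A45={q2,q7,q14} A46={q21,q22,q26} A56={q5,q29,q37}
  A123={q25} A126={q12} A134={q11} A145={q7} A156={q29} A235={q19} A245={q14} A246={q21} A346={q26} A356={q37}
C dims 6,15,10; δ0: rk 5, SNF 1^5; δ1: rk 10, SNF 1^9·2
degree 0: 6−5−0 = 1 → Ȟ^0 ≅ Z
degree 1: 15−10−5 = 0 → Ȟ^1 ≅ 0
degree 2: 10−0−10 = 0 plus torsion [2] → Ȟ^2 ≅ Z/2


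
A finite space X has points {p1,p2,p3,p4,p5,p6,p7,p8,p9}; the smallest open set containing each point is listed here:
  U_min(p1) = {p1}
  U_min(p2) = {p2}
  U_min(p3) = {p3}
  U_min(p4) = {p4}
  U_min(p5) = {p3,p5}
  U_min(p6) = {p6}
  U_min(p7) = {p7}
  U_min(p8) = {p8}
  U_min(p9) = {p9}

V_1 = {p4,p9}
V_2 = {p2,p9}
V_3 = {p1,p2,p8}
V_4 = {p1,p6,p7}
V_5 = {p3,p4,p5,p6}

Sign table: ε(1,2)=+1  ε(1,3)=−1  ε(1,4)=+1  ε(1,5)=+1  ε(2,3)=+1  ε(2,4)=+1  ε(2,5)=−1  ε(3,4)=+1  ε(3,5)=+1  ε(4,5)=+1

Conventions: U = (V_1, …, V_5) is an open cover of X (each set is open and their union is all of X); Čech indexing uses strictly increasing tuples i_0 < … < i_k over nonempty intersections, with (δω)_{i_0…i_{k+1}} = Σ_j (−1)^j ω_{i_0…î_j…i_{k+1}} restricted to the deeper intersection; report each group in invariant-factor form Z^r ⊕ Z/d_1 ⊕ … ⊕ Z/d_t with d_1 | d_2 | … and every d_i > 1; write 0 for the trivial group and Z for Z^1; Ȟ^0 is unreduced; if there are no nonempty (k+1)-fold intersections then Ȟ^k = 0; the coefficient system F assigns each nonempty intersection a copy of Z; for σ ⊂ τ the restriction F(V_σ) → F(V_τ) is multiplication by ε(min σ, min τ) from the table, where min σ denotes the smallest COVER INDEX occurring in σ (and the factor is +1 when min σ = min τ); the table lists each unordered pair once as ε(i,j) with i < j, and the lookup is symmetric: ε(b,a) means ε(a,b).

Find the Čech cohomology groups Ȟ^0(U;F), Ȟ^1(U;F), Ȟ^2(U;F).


intersection data:
  V12={p9} V15={p4} V23={p2} V34={p1} V45={p6}
C dims 5,5; δ0: rk 4, SNF 1^4
Ȟ^0 = (5 − 4) − 0 = 1, so Ȟ^0 ≅ Z
Ȟ^1 = (5 − 0) − 4 = 1, so Ȟ^1 ≅ Z
Ȟ^2 = (0 − 0) − 0 = 0, so Ȟ^2 ≅ 0

Ȟ^0 ≅ Z, Ȟ^1 ≅ Z, Ȟ^2 ≅ 0


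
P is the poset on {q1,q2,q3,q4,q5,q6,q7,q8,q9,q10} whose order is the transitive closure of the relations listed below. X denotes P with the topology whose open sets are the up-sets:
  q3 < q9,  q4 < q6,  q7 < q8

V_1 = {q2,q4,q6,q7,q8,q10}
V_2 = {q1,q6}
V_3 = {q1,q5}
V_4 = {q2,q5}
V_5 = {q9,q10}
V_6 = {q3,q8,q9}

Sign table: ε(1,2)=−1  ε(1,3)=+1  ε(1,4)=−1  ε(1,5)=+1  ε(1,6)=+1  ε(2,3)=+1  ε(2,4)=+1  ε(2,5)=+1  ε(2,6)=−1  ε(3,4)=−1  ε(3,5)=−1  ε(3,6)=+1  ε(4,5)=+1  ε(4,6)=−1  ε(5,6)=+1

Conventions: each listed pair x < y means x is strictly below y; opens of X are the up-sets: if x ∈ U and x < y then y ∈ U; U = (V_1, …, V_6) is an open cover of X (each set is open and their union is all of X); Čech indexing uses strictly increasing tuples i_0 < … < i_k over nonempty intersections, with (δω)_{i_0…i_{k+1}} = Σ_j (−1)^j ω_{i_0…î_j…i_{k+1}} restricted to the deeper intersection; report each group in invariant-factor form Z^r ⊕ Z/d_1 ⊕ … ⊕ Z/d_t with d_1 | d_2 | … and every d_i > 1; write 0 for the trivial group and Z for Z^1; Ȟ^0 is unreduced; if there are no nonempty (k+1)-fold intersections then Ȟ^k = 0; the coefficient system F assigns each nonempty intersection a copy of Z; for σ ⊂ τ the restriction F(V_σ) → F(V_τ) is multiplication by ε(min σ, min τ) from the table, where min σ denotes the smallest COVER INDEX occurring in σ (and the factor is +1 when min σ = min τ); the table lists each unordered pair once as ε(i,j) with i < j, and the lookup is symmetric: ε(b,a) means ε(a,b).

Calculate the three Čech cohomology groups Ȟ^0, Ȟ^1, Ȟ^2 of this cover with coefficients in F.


nerve simplices:
  V12={q6} V14={q2} V15={q10} V16={q8} V23={q1} V34={q5} V56={q9}
C dims 6,7; δ0: rk 6, SNF 1^5·2
degree 0: 6−6−0 = 0 → Ȟ^0 ≅ 0
degree 1: 7−0−6 = 1 plus torsion [2] → Ȟ^1 ≅ Z ⊕ Z/2
degree 2: 0−0−0 = 0 → Ȟ^2 ≅ 0

Ȟ^0 ≅ 0,  Ȟ^1 ≅ Z ⊕ Z/2,  Ȟ^2 ≅ 0


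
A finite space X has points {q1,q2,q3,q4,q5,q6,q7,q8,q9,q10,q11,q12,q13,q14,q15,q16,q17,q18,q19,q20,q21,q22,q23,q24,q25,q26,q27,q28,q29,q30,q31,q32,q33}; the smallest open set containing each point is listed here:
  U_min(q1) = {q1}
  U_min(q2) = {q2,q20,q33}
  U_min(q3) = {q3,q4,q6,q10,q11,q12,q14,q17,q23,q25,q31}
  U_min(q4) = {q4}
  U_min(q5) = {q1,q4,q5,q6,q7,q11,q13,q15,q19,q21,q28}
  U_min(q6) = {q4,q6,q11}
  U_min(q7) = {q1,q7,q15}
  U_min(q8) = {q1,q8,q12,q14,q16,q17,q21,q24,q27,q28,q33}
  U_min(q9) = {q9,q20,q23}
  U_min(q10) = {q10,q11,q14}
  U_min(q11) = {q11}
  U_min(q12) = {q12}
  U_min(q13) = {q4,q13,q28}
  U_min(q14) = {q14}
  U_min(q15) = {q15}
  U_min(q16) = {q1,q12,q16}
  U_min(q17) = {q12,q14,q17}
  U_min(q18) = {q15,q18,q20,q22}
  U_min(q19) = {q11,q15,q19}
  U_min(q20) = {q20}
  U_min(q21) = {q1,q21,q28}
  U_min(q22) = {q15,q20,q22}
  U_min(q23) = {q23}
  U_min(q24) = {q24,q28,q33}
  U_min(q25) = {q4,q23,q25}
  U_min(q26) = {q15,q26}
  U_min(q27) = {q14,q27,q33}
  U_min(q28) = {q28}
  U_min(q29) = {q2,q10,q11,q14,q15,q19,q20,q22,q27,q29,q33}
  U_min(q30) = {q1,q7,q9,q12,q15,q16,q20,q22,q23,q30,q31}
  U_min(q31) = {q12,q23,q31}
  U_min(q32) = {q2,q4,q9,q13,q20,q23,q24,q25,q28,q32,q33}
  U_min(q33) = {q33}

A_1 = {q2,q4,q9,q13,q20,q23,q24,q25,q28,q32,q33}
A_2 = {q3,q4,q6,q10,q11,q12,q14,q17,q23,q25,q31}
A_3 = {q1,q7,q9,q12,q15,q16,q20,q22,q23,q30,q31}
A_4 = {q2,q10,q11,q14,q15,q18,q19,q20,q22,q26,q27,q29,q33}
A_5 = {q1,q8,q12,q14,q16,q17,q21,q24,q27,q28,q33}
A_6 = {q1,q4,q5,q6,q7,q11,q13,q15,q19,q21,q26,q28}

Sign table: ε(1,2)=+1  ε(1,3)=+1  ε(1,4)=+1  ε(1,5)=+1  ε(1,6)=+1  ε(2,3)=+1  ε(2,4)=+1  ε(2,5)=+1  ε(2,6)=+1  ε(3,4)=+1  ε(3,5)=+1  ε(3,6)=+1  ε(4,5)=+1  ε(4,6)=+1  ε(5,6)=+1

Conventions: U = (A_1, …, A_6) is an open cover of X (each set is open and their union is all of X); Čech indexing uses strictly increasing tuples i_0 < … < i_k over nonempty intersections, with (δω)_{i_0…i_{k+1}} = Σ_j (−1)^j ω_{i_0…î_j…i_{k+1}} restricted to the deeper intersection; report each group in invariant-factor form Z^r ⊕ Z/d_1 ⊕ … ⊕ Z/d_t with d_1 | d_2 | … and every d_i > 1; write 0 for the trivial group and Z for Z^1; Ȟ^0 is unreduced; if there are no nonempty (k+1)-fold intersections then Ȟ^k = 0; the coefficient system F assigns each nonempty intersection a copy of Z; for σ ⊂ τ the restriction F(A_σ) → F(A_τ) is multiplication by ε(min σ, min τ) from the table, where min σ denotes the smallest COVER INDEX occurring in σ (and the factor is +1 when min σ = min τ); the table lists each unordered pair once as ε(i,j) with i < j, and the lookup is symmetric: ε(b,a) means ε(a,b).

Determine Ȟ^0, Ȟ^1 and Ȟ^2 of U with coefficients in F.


Ȟ^0(U;F) ≅ Z, Ȟ^1(U;F) ≅ 0 and Ȟ^2(U;F) ≅ Z/2

nerve simplices:
  A12={q4,q23,q25} A13={q9,q20,q23} A14={q2,q20,q33} A15={q24,q28,q33} A16={q4,q13,q28} A23={q12,q23,q31} A24={q10,q11,q14} A25={q12,q14,q17} A26={q4,q6,q11} A34={q15,q20,q22} A35={q1,q12,q16} A36={q1,q7,q15} A45={q14,q27,q33} A46={q11,q15,q19,q26} A56={q1,q21,q28}
  A123={q23} A126={q4} A134={q20} A145={q33} A156={q28} A235={q12} A245={q14} A246={q11} A346={q15} A356={q1}
C dims 6,15,10; δ0: rk 5, SNF 1^5; δ1: rk 10, SNF 1^9·2
degree 0: 6−5−0 = 1 → Ȟ^0 ≅ Z
degree 1: 15−10−5 = 0 → Ȟ^1 ≅ 0
degree 2: 10−0−10 = 0 plus torsion [2] → Ȟ^2 ≅ Z/2
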